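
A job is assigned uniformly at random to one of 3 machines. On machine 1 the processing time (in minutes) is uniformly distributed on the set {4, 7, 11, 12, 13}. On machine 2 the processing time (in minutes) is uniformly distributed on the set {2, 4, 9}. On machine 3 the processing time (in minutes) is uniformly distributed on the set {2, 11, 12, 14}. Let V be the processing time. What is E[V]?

161/20

E[V | machine 1] = (4+7+11+12+13)/5 = 47/5.
E[V | machine 2] = (2+4+9)/3 = 5.
E[V | machine 3] = (2+11+12+14)/4 = 39/4.
By the law of total expectation,
E[V] = (1/3)·(47/5) + (1/3)·(5) + (1/3)·(39/4) = 161/20.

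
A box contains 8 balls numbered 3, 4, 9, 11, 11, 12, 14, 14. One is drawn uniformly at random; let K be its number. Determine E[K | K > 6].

71/6

P(K > 6) = 3/4.
Σ over the event: 9·1/8 + 11·1/4 + 12·1/8 + 14·1/4 = 71/8.
E[K | K > 6] = (71/8) / (3/4) = 71/6.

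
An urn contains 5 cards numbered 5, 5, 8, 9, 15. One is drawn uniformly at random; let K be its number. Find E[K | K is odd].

17/2

P(K is odd) = 4/5.
Σ over the event: 5·2/5 + 9·1/5 + 15·1/5 = 34/5.
E[K | K is odd] = (34/5) / (4/5) = 17/2.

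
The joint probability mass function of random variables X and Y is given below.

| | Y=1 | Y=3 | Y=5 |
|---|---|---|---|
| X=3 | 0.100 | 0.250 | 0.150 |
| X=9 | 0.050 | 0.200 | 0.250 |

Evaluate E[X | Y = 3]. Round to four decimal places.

P(Y = 3) = 0.450.
Σ X·P over the event = 3·(0.250) + 9·(0.200) = 2.550.
E[X | Y = 3] = (2.550) / (0.450) = 5.6667.

5.6667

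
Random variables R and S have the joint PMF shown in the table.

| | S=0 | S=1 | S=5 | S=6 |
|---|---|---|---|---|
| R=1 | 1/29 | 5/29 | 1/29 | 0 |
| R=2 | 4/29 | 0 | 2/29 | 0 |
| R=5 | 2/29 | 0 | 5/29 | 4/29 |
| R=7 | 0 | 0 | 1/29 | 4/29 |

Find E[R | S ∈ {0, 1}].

2

P(S ∈ {0, 1}) = 12/29.
Σ R·P over the event = 1·(1/29) + 1·(5/29) + 2·(4/29) + 5·(2/29) = 24/29.
E[R | S ∈ {0, 1}] = (24/29) / (12/29) = 2.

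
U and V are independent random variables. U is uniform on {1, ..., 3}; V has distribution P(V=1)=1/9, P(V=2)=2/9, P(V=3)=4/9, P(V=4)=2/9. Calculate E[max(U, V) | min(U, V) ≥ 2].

P(min(U, V) ≥ 2) = 16/27.
Summing max(U,V)·P(x,y) over outcomes with min(U, V) ≥ 2 gives 50/27.
E[max(U, V) | min(U, V) ≥ 2] = (50/27) / (16/27) = 25/8.

25/8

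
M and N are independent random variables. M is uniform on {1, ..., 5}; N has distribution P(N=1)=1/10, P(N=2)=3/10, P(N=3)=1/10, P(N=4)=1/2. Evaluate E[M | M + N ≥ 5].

P(M + N ≥ 5) = 4/5.
Summing M·P(x,y) over outcomes with M + N ≥ 5 gives 67/25.
E[M | M + N ≥ 5] = (67/25) / (4/5) = 67/20.

67/20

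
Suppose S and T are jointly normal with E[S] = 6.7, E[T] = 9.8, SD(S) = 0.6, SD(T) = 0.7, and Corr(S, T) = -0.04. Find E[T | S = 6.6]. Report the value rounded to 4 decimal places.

9.8047

The regression of T on S has slope ρ·σ_T/σ_S and passes through (μ_S, μ_T).
E[T | S=6.6] = 9.8 + (-0.04)·(0.7/0.6)·(6.6 − (6.7)) = 9.8 + (-0.046667)·(-0.1) = 9.8047.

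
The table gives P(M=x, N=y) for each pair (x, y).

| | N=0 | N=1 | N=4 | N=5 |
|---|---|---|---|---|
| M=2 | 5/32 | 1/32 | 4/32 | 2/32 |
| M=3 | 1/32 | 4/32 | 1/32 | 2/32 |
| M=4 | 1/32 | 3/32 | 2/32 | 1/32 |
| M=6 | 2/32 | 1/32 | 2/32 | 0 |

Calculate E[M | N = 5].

14/5

P(N = 5) = 5/32.
Σ M·P over the event = 2·(2/32) + 3·(2/32) + 4·(1/32) = 7/16.
E[M | N = 5] = (7/16) / (5/32) = 14/5.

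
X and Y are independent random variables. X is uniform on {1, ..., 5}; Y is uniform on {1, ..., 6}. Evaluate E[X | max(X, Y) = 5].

P(max(X, Y) = 5) = 3/10.
Summing X·P(x,y) over outcomes with max(X, Y) = 5 gives 7/6.
E[X | max(X, Y) = 5] = (7/6) / (3/10) = 35/9.

35/9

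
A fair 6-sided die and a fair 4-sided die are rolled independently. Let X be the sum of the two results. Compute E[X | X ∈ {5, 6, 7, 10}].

82/13

P(X ∈ {5, 6, 7, 10}) = 13/24.
Σ over the event: 5·1/6 + 6·1/6 + 7·1/6 + 10·1/24 = 41/12.
E[X | X ∈ {5, 6, 7, 10}] = (41/12) / (13/24) = 82/13.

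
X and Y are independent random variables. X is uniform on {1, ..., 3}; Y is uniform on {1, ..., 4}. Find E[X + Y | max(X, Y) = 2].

10/3

P(max(X, Y) = 2) = 1/4.
Summing (X+Y)·P(x,y) over outcomes with max(X, Y) = 2 gives 5/6.
E[X + Y | max(X, Y) = 2] = (5/6) / (1/4) = 10/3.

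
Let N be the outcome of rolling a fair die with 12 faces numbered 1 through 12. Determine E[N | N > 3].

Given N > 3, N is equally likely to be any of {4, 5, 6, 7, 8, 9, 10, 11, 12}.
E[N | N > 3] = (4 + 5 + 6 + 7 + 8 + 9 + 10 + 11 + 12) / 9 = 8.

8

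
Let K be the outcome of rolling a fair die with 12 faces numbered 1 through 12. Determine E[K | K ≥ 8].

Given K ≥ 8, K is equally likely to be any of {8, 9, 10, 11, 12}.
E[K | K ≥ 8] = (8 + 9 + 10 + 11 + 12) / 5 = 10.

10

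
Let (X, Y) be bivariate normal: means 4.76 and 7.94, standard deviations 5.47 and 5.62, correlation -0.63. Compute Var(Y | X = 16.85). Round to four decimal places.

19.0486

Var(Y | X=x) = (1 − ρ²)·σ_Y².
Var(Y | X=16.85) = (5.62)²·(1 − (-0.63)²) = 31.5844·0.6031 = 19.0486.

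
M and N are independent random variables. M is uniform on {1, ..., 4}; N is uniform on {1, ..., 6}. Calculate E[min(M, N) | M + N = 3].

Outcomes with M + N = 3: (1,2), (2,1), each with probability 1/24.
E[min(M, N) | M + N = 3] = (1 + 1) / 2 = 1.

1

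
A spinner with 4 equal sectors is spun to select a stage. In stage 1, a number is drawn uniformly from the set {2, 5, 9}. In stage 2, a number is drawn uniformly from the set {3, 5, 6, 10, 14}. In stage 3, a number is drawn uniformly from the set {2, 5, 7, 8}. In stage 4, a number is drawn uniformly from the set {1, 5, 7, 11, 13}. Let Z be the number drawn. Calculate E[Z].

155/24

E[Z | stage 1] = (2+5+9)/3 = 16/3.
E[Z | stage 2] = (3+5+6+10+14)/5 = 38/5.
E[Z | stage 3] = (2+5+7+8)/4 = 11/2.
E[Z | stage 4] = (1+5+7+11+13)/5 = 37/5.
E[Z] = (1/4)·(16/3) + (1/4)·(38/5) + (1/4)·(11/2) + (1/4)·(37/5) = 155/24.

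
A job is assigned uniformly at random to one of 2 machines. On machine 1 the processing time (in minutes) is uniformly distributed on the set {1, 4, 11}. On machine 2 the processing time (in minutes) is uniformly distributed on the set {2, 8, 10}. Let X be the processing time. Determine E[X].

E[X | machine 1] = (1+4+11)/3 = 16/3.
E[X | machine 2] = (2+8+10)/3 = 20/3.
By the law of total expectation,
E[X] = (1/2)·(16/3) + (1/2)·(20/3) = 6.

6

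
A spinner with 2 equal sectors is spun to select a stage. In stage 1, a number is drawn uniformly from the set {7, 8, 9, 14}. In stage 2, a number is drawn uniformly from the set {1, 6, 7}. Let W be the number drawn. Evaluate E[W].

E[W | stage 1] = (7+8+9+14)/4 = 19/2.
E[W | stage 2] = (1+6+7)/3 = 14/3.
E[W] = (1/2)·(19/2) + (1/2)·(14/3) = 85/12.

85/12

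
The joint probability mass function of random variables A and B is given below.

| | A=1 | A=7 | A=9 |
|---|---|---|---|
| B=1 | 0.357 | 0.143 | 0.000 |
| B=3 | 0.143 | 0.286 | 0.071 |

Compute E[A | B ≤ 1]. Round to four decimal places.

2.7160

P(B ≤ 1) = 0.500.
Σ A·P over the event = 1·(0.357) + 7·(0.143) = 1.358.
E[A | B ≤ 1] = (1.358) / (0.500) = 2.7160.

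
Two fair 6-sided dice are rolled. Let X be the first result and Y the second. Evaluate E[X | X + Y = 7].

7/2

Outcomes with X + Y = 7: (1,6), (2,5), (3,4), (4,3), (5,2), (6,1), each with probability 1/36.
E[X | X + Y = 7] = (1 + 2 + 3 + 4 + 5 + 6) / 6 = 7/2.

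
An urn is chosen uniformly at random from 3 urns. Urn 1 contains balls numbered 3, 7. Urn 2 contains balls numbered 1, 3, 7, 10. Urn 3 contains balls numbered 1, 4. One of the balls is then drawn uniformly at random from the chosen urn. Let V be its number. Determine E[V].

17/4

E[V | urn 1] = (3+7)/2 = 5.
E[V | urn 2] = (1+3+7+10)/4 = 21/4.
E[V | urn 3] = (1+4)/2 = 5/2.
E[V] = (1/3)·(5) + (1/3)·(21/4) + (1/3)·(5/2) = 17/4.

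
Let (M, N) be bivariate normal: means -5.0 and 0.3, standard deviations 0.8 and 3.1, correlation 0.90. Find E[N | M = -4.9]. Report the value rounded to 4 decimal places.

The regression of N on M has slope ρ·σ_N/σ_M and passes through (μ_M, μ_N).
E[N | M=-4.9] = 0.3 + (0.90)·(3.1/0.8)·(-4.9 − (-5.0)) = 0.3 + (3.4875)·(0.1) = 0.6488.

0.6488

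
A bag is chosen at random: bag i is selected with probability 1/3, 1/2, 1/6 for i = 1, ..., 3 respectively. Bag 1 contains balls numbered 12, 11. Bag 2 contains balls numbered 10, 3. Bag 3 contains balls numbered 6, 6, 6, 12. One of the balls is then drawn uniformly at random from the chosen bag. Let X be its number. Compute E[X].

25/3

E[X | bag 1] = (12+11)/2 = 23/2.
E[X | bag 2] = (10+3)/2 = 13/2.
E[X | bag 3] = (6+6+6+12)/4 = 15/2.
By the law of total expectation,
E[X] = (1/3)·(23/2) + (1/2)·(13/2) + (1/6)·(15/2) = 25/3.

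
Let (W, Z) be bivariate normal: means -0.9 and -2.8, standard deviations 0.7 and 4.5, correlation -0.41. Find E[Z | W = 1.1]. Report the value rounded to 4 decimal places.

The regression of Z on W has slope ρ·σ_Z/σ_W and passes through (μ_W, μ_Z).
E[Z | W=1.1] = -2.8 + (-0.41)·(4.5/0.7)·(1.1 − (-0.9)) = -2.8 + (-2.6357)·(2) = -8.0714.

-8.0714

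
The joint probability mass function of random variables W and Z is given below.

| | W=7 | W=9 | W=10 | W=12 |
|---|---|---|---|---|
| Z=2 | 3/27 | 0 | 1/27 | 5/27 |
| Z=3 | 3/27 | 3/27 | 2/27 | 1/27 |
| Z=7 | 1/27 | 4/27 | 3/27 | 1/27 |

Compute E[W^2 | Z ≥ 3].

517/6

P(Z ≥ 3) = 2/3.
Summing W^2·P(W=x,Z=y) over the conditioning event gives 517/9.
E[W^2 | Z ≥ 3] = (517/9) / (2/3) = 517/6.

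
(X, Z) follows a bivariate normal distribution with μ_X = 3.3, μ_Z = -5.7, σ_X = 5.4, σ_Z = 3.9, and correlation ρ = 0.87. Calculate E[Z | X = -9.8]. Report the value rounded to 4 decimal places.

For a bivariate normal, E[Z | X=x] = μ_Z + ρ·(σ_Z/σ_X)·(x − μ_X).
E[Z | X=-9.8] = -5.7 + (0.87)·(3.9/5.4)·(-9.8 − (3.3)) = -5.7 + (0.628333)·(-13.1) = -13.9312.

-13.9312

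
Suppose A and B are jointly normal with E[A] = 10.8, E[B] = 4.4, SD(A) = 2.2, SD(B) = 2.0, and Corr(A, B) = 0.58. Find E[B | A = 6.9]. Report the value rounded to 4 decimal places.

For a bivariate normal, E[B | A=x] = μ_B + ρ·(σ_B/σ_A)·(x − μ_A).
E[B | A=6.9] = 4.4 + (0.58)·(2.0/2.2)·(6.9 − (10.8)) = 4.4 + (0.52727)·(-3.9) = 2.3436.

2.3436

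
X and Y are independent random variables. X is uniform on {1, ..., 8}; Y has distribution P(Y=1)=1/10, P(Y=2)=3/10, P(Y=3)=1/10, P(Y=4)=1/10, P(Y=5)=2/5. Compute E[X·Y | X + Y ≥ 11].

168/5

P(X + Y ≥ 11) = 3/16.
Summing XY·P(x,y) over outcomes with X + Y ≥ 11 gives 63/10.
E[X·Y | X + Y ≥ 11] = (63/10) / (3/16) = 168/5.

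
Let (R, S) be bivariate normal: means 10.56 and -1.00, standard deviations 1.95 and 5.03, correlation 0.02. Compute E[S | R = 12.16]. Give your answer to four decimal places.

-0.9175

For a bivariate normal, E[S | R=x] = μ_S + ρ·(σ_S/σ_R)·(x − μ_R).
E[S | R=12.16] = -1.00 + (0.02)·(5.03/1.95)·(12.16 − (10.56)) = -1.00 + (0.05159)·(1.6) = -0.9175.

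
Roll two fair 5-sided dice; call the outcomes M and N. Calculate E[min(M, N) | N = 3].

12/5

Outcomes with N = 3: (1,3), (2,3), (3,3), (4,3), (5,3), each with probability 1/25.
E[min(M, N) | N = 3] = (1 + 2 + 3 + 3 + 3) / 5 = 12/5.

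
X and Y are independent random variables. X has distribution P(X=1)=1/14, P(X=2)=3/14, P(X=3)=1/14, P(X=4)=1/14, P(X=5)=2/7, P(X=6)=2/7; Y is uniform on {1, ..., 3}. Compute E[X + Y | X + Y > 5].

199/27

P(X + Y > 5) = 9/14.
Summing (X+Y)·P(x,y) over outcomes with X + Y > 5 gives 199/42.
E[X + Y | X + Y > 5] = (199/42) / (9/14) = 199/27.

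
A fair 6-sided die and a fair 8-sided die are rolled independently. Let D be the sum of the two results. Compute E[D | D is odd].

P(D is odd) = 1/2.
Σ over the event: 3·1/24 + 5·1/12 + 7·1/8 + 9·1/8 + 11·1/12 + 13·1/24 = 4.
E[D | D is odd] = (4) / (1/2) = 8.

8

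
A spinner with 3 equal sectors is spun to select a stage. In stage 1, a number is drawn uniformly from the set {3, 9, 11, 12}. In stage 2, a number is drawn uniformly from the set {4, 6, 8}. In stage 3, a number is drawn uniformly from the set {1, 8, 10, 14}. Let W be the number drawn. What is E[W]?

E[W | stage 1] = (3+9+11+12)/4 = 35/4.
E[W | stage 2] = (4+6+8)/3 = 6.
E[W | stage 3] = (1+8+10+14)/4 = 33/4.
E[W] = (1/3)·(35/4) + (1/3)·(6) + (1/3)·(33/4) = 23/3.

23/3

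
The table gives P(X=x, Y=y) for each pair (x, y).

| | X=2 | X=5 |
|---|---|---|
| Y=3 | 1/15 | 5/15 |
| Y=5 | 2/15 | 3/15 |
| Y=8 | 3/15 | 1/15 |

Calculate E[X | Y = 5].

P(Y = 5) = 1/3.
Summing X·P(X=x,Y=y) over the conditioning event gives 19/15.
E[X | Y = 5] = (19/15) / (1/3) = 19/5.

19/5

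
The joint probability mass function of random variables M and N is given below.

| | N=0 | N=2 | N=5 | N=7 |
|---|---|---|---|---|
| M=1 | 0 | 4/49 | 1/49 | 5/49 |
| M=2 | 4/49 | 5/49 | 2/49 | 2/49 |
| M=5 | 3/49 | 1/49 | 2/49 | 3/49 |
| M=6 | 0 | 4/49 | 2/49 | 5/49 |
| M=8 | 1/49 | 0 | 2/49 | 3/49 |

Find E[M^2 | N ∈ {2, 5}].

P(N ∈ {2, 5}) = 23/49.
Summing M^2·P(M=x,N=y) over the conditioning event gives 452/49.
E[M^2 | N ∈ {2, 5}] = (452/49) / (23/49) = 452/23.

452/23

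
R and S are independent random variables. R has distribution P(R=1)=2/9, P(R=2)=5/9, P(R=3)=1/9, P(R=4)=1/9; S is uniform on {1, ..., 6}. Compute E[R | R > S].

14/5

P(R > S) = 5/27.
Summing R·P(x,y) over outcomes with R > S gives 14/27.
E[R | R > S] = (14/27) / (5/27) = 14/5.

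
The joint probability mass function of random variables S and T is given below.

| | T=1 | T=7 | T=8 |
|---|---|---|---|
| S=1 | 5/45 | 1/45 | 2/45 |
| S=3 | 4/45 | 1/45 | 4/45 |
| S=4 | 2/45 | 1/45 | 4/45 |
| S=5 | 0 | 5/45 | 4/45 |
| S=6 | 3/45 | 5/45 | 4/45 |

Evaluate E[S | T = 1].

43/14

P(T = 1) = 14/45.
Summing S·P(S=x,T=y) over the conditioning event gives 43/45.
E[S | T = 1] = (43/45) / (14/45) = 43/14.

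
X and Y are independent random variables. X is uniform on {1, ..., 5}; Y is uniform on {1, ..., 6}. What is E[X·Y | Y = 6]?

18

P(Y = 6) = 1/6.
Summing XY·P(x,y) over outcomes with Y = 6 gives 3.
E[X·Y | Y = 6] = (3) / (1/6) = 18.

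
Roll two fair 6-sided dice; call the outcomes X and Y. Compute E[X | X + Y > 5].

53/13

P(X + Y > 5) = 13/18.
Summing X·P(x,y) over outcomes with X + Y > 5 gives 53/18.
E[X | X + Y > 5] = (53/18) / (13/18) = 53/13.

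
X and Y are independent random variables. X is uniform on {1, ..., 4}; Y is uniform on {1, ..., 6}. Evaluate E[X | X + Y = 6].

P(X + Y = 6) = 1/6.
Summing X·P(x,y) over outcomes with X + Y = 6 gives 5/12.
E[X | X + Y = 6] = (5/12) / (1/6) = 5/2.

5/2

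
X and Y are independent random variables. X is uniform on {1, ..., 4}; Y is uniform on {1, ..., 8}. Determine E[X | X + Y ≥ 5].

35/13

P(X + Y ≥ 5) = 13/16.
Summing X·P(x,y) over outcomes with X + Y ≥ 5 gives 35/16.
E[X | X + Y ≥ 5] = (35/16) / (13/16) = 35/13.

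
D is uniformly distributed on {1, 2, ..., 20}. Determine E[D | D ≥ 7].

27/2

P(D ≥ 7) = 7/10.
E[D | D ≥ 7] = (189/20) / (7/10) = 27/2.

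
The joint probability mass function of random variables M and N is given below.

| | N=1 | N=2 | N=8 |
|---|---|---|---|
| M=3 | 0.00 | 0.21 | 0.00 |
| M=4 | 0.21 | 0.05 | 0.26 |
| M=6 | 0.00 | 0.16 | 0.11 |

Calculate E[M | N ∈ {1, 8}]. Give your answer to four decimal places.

P(N ∈ {1, 8}) = 0.58.
Σ M·P over the event = 4·(0.21) + 4·(0.26) + 6·(0.11) = 2.54.
E[M | N ∈ {1, 8}] = (2.54) / (0.58) = 4.3793.

4.3793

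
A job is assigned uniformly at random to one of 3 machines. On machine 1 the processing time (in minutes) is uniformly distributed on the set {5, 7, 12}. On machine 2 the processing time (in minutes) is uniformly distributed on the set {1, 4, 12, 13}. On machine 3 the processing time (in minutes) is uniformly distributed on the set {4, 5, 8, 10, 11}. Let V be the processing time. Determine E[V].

E[V | machine 1] = (5+7+12)/3 = 8.
E[V | machine 2] = (1+4+12+13)/4 = 15/2.
E[V | machine 3] = (4+5+8+10+11)/5 = 38/5.
By the law of total expectation,
E[V] = (1/3)·(8) + (1/3)·(15/2) + (1/3)·(38/5) = 77/10.

77/10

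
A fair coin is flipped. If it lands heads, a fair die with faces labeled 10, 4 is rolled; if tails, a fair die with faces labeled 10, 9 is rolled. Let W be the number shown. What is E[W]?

33/4

E[W | heads] = (10+4)/2 = 7.
E[W | tails] = (10+9)/2 = 19/2.
By the law of total expectation,
E[W] = (1/2)·(7) + (1/2)·(19/2) = 33/4.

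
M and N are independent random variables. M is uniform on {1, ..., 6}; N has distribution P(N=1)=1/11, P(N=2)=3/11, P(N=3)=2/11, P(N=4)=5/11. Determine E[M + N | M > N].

82/11

P(M > N) = 1/2.
Summing (M+N)·P(x,y) over outcomes with M > N gives 41/11.
E[M + N | M > N] = (41/11) / (1/2) = 82/11.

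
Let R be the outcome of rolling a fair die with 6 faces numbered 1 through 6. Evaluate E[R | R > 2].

Given R > 2, R is equally likely to be any of {3, 4, 5, 6}.
E[R | R > 2] = (3 + 4 + 5 + 6) / 4 = 9/2.

9/2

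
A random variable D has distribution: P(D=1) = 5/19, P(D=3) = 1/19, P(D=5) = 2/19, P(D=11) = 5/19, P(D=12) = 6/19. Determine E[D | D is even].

12

P(D is even) = 6/19.
Σ over the event: 12·6/19 = 72/19.
E[D | D is even] = (72/19) / (6/19) = 12.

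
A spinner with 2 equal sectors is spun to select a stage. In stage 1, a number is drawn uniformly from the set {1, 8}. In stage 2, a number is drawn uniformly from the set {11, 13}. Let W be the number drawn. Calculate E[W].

33/4

E[W | stage 1] = (1+8)/2 = 9/2.
E[W | stage 2] = (11+13)/2 = 12.
E[W] = (1/2)·(9/2) + (1/2)·(12) = 33/4.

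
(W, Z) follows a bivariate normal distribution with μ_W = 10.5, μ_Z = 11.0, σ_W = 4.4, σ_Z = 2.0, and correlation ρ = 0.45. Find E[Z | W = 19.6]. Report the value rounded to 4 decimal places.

12.8614

For a bivariate normal, E[Z | W=x] = μ_Z + ρ·(σ_Z/σ_W)·(x − μ_W).
E[Z | W=19.6] = 11.0 + (0.45)·(2.0/4.4)·(19.6 − (10.5)) = 11.0 + (0.20455)·(9.1) = 12.8614.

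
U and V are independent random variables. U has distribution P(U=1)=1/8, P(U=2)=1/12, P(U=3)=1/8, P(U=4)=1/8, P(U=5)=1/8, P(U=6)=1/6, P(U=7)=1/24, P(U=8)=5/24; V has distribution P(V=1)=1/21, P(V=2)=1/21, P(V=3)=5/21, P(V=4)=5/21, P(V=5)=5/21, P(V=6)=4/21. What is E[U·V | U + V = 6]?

329/46

P(U + V = 6) = 23/252.
Summing UV·P(x,y) over outcomes with U + V = 6 gives 47/72.
E[U·V | U + V = 6] = (47/72) / (23/252) = 329/46.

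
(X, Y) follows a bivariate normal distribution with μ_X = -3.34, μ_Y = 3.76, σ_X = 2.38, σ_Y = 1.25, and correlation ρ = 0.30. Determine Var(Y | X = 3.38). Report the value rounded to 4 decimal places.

For a bivariate normal, Var(Y | X=x) = σ_Y²(1 − ρ²).
Var(Y | X=3.38) = (1.25)²·(1 − (0.30)²) = 1.5625·0.91 = 1.4219.

1.4219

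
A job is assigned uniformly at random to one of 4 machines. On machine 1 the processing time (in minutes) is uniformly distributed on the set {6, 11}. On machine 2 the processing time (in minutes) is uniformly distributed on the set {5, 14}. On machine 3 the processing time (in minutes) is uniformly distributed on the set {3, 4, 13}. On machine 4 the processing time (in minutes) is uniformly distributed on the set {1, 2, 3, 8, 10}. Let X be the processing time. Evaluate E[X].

221/30

E[X | machine 1] = (6+11)/2 = 17/2.
E[X | machine 2] = (5+14)/2 = 19/2.
E[X | machine 3] = (3+4+13)/3 = 20/3.
E[X | machine 4] = (1+2+3+8+10)/5 = 24/5.
By the law of total expectation,
E[X] = (1/4)·(17/2) + (1/4)·(19/2) + (1/4)·(20/3) + (1/4)·(24/5) = 221/30.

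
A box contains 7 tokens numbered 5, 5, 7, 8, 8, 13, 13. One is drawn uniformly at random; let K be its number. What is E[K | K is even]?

P(K is even) = 2/7.
Σ over the event: 8·2/7 = 16/7.
E[K | K is even] = (16/7) / (2/7) = 8.

8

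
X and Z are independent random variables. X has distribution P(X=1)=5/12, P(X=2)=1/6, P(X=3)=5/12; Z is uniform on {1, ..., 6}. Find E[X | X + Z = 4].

P(X + Z = 4) = 1/6.
Summing X·P(x,y) over outcomes with X + Z = 4 gives 1/3.
E[X | X + Z = 4] = (1/3) / (1/6) = 2.

2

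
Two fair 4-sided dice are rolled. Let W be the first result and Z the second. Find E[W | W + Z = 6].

3

Outcomes with W + Z = 6: (2,4), (3,3), (4,2), each with probability 1/16.
E[W | W + Z = 6] = (2 + 3 + 4) / 3 = 3.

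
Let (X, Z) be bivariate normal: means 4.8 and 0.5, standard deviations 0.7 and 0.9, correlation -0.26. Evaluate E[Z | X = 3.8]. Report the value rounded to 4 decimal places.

For a bivariate normal, E[Z | X=x] = μ_Z + ρ·(σ_Z/σ_X)·(x − μ_X).
E[Z | X=3.8] = 0.5 + (-0.26)·(0.9/0.7)·(3.8 − (4.8)) = 0.5 + (-0.33429)·(-1) = 0.8343.

0.8343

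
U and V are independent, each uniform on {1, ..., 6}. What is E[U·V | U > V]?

35/3

P(U > V) = 5/12.
Summing UV·P(x,y) over outcomes with U > V gives 175/36.
E[U·V | U > V] = (175/36) / (5/12) = 35/3.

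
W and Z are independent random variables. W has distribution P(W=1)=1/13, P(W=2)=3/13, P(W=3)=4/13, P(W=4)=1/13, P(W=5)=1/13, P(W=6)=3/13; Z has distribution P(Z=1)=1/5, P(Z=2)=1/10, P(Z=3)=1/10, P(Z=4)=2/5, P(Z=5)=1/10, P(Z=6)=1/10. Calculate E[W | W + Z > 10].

P(W + Z > 10) = 7/130.
Summing W·P(x,y) over outcomes with W + Z > 10 gives 41/130.
E[W | W + Z > 10] = (41/130) / (7/130) = 41/7.

41/7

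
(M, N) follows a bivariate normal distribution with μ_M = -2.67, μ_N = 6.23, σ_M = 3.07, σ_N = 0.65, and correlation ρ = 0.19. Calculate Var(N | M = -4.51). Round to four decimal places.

0.4072

Var(N | M=x) = (1 − ρ²)·σ_N².
Var(N | M=-4.51) = (0.65)²·(1 − (0.19)²) = 0.4225·0.9639 = 0.4072.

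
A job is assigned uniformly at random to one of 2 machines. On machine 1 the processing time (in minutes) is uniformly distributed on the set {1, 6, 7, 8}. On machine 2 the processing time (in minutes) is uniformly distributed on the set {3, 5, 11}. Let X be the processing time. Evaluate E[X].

E[X | machine 1] = (1+6+7+8)/4 = 11/2.
E[X | machine 2] = (3+5+11)/3 = 19/3.
E[X] = (1/2)·(11/2) + (1/2)·(19/3) = 71/12.

71/12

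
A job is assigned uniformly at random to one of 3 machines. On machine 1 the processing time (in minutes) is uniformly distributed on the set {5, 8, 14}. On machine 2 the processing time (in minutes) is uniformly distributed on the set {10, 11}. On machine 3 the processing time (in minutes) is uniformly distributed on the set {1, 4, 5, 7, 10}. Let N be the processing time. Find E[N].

E[N | machine 1] = (5+8+14)/3 = 9.
E[N | machine 2] = (10+11)/2 = 21/2.
E[N | machine 3] = (1+4+5+7+10)/5 = 27/5.
By the law of total expectation,
E[N] = (1/3)·(9) + (1/3)·(21/2) + (1/3)·(27/5) = 83/10.

83/10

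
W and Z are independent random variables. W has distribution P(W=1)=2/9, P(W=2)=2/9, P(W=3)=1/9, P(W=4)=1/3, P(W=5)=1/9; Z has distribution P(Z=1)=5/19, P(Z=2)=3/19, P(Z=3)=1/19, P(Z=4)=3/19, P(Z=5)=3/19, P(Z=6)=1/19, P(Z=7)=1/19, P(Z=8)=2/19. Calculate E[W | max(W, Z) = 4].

P(max(W, Z) = 4) = 17/57.
Summing W·P(x,y) over outcomes with max(W, Z) = 4 gives 1.
E[W | max(W, Z) = 4] = (1) / (17/57) = 57/17.

57/17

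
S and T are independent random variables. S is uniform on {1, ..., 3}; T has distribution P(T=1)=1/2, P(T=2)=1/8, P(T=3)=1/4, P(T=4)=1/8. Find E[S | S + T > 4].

P(S + T > 4) = 1/3.
Summing S·P(x,y) over outcomes with S + T > 4 gives 19/24.
E[S | S + T > 4] = (19/24) / (1/3) = 19/8.

19/8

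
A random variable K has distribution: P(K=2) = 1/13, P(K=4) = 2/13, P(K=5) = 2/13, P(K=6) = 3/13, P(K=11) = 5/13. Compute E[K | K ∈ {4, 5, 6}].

P(K ∈ {4, 5, 6}) = 7/13.
Σ over the event: 4·2/13 + 5·2/13 + 6·3/13 = 36/13.
E[K | K ∈ {4, 5, 6}] = (36/13) / (7/13) = 36/7.

36/7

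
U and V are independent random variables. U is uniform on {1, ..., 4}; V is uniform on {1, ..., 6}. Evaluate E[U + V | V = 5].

15/2

Outcomes with V = 5: (1,5), (2,5), (3,5), (4,5), each with probability 1/24.
E[U + V | V = 5] = (6 + 7 + 8 + 9) / 4 = 15/2.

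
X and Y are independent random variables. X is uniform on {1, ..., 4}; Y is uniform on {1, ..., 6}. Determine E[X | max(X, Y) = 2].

Outcomes with max(X, Y) = 2: (1,2), (2,1), (2,2), each with probability 1/24.
E[X | max(X, Y) = 2] = (1 + 2 + 2) / 3 = 5/3.

5/3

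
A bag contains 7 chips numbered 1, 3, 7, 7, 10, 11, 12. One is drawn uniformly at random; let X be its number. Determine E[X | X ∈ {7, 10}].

8

P(X ∈ {7, 10}) = 3/7.
Σ over the event: 7·2/7 + 10·1/7 = 24/7.
E[X | X ∈ {7, 10}] = (24/7) / (3/7) = 8.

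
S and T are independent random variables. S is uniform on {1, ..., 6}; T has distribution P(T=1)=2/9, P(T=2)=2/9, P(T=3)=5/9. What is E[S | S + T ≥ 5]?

P(S + T ≥ 5) = 13/18.
Summing S·P(x,y) over outcomes with S + T ≥ 5 gives 83/27.
E[S | S + T ≥ 5] = (83/27) / (13/18) = 166/39.

166/39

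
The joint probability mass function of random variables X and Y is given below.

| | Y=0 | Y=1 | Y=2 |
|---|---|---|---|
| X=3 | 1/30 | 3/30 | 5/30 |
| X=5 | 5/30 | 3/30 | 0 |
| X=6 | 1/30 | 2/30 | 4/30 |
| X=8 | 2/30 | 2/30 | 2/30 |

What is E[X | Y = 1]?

26/5

P(Y = 1) = 1/3.
Σ X·P over the event = 3·(3/30) + 5·(3/30) + 6·(2/30) + 8·(2/30) = 26/15.
E[X | Y = 1] = (26/15) / (1/3) = 26/5.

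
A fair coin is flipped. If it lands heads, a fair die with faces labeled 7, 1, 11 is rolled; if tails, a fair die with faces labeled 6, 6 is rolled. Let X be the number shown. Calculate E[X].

E[X | heads] = (7+1+11)/3 = 19/3.
E[X | tails] = (6+6)/2 = 6.
E[X] = (1/2)·(19/3) + (1/2)·(6) = 37/6.

37/6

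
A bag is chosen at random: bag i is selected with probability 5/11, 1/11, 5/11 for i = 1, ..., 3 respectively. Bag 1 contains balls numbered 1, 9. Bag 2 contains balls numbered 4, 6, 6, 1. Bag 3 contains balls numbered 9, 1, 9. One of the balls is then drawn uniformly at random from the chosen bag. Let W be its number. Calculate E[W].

731/132

E[W | bag 1] = (1+9)/2 = 5.
E[W | bag 2] = (4+6+6+1)/4 = 17/4.
E[W | bag 3] = (9+1+9)/3 = 19/3.
E[W] = (5/11)·(5) + (1/11)·(17/4) + (5/11)·(19/3) = 731/132.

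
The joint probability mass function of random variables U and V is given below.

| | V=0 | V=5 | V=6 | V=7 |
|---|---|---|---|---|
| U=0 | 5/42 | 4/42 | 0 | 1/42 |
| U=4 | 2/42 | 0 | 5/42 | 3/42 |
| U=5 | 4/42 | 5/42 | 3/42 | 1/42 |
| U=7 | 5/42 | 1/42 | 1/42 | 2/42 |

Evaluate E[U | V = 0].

P(V = 0) = 8/21.
Σ U·P over the event = 0·(5/42) + 4·(2/42) + 5·(4/42) + 7·(5/42) = 3/2.
E[U | V = 0] = (3/2) / (8/21) = 63/16.

63/16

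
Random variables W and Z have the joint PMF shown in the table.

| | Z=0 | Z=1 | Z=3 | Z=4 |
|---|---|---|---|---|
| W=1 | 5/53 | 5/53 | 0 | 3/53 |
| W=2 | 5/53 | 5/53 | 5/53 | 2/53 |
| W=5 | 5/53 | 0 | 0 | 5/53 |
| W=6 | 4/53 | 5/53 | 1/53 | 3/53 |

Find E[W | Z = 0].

P(Z = 0) = 19/53.
Σ W·P over the event = 1·(5/53) + 2·(5/53) + 5·(5/53) + 6·(4/53) = 64/53.
E[W | Z = 0] = (64/53) / (19/53) = 64/19.

64/19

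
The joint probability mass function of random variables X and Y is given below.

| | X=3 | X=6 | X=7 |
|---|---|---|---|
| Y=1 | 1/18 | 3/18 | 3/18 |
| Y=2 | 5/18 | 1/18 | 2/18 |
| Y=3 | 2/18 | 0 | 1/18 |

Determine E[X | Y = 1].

6

P(Y = 1) = 7/18.
Σ X·P over the event = 3·(1/18) + 6·(3/18) + 7·(3/18) = 7/3.
E[X | Y = 1] = (7/3) / (7/18) = 6.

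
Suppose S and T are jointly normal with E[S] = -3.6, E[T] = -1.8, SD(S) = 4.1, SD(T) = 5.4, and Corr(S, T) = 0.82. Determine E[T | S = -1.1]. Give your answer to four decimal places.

0.9000

E[T | S=x] = μ_T + ρ(σ_T/σ_S)(x − μ_S) for jointly normal variables.
E[T | S=-1.1] = -1.8 + (0.82)·(5.4/4.1)·(-1.1 − (-3.6)) = -1.8 + (1.08)·(2.5) = 0.9000.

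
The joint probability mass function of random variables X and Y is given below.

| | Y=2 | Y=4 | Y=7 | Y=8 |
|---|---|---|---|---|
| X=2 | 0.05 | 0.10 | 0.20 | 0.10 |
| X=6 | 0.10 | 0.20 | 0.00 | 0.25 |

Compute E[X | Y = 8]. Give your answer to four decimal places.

4.8571

P(Y = 8) = 0.35.
Σ X·P over the event = 2·(0.10) + 6·(0.25) = 1.70.
E[X | Y = 8] = (1.70) / (0.35) = 4.8571.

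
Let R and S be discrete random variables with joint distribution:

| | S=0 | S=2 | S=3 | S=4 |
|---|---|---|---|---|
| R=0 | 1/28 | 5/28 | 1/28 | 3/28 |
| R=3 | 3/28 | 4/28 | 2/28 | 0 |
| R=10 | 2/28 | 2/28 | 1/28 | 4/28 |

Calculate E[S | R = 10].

23/9

P(R = 10) = 9/28.
Σ S·P over the event = 0·(2/28) + 2·(2/28) + 3·(1/28) + 4·(4/28) = 23/28.
E[S | R = 10] = (23/28) / (9/28) = 23/9.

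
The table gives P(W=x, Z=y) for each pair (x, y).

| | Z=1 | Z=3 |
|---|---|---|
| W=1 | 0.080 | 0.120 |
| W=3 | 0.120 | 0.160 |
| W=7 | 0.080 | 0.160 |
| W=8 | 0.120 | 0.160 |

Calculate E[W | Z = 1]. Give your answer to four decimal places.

P(Z = 1) = 0.400.
Σ W·P over the event = 1·(0.080) + 3·(0.120) + 7·(0.080) + 8·(0.120) = 1.960.
E[W | Z = 1] = (1.960) / (0.400) = 4.9000.

4.9000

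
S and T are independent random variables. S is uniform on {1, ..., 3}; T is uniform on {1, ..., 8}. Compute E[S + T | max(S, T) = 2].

10/3

Outcomes with max(S, T) = 2: (1,2), (2,1), (2,2), each with probability 1/24.
E[S + T | max(S, T) = 2] = (3 + 3 + 4) / 3 = 10/3.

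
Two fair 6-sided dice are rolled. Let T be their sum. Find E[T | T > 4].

116/15

P(T > 4) = 5/6.
Σ over the event: 5·1/9 + 6·5/36 + 7·1/6 + 8·5/36 + 9·1/9 + 10·1/12 + 11·1/18 + 12·1/36 = 58/9.
E[T | T > 4] = (58/9) / (5/6) = 116/15.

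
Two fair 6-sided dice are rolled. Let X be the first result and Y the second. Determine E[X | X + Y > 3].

P(X + Y > 3) = 11/12.
Summing X·P(x,y) over outcomes with X + Y > 3 gives 61/18.
E[X | X + Y > 3] = (61/18) / (11/12) = 122/33.

122/33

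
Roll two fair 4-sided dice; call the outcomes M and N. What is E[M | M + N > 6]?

Outcomes with M + N > 6: (3,4), (4,3), (4,4), each with probability 1/16.
E[M | M + N > 6] = (3 + 4 + 4) / 3 = 11/3.

11/3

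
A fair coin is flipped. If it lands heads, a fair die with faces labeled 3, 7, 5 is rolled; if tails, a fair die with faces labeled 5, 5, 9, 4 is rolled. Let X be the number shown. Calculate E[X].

43/8

E[X | heads] = (3+7+5)/3 = 5.
E[X | tails] = (5+5+9+4)/4 = 23/4.
E[X] = (1/2)·(5) + (1/2)·(23/4) = 43/8.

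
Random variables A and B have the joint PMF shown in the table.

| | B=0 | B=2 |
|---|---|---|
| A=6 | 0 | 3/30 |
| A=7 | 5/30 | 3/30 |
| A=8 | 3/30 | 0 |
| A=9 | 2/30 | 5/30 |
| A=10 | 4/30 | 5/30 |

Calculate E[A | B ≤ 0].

117/14

P(B ≤ 0) = 7/15.
Σ A·P over the event = 7·(5/30) + 8·(3/30) + 9·(2/30) + 10·(4/30) = 39/10.
E[A | B ≤ 0] = (39/10) / (7/15) = 117/14.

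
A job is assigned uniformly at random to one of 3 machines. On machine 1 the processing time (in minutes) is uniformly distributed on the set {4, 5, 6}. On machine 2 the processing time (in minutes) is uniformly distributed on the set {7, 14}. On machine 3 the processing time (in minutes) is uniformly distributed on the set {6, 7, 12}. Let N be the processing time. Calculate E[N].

E[N | machine 1] = (4+5+6)/3 = 5.
E[N | machine 2] = (7+14)/2 = 21/2.
E[N | machine 3] = (6+7+12)/3 = 25/3.
E[N] = (1/3)·(5) + (1/3)·(21/2) + (1/3)·(25/3) = 143/18.

143/18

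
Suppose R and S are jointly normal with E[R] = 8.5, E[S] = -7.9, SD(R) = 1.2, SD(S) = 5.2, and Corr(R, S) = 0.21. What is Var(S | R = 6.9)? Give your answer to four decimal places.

The conditional variance in a bivariate normal is σ_S²(1 − ρ²), independent of x.
Var(S | R=6.9) = (5.2)²·(1 − (0.21)²) = 27.04·0.9559 = 25.8475.

25.8475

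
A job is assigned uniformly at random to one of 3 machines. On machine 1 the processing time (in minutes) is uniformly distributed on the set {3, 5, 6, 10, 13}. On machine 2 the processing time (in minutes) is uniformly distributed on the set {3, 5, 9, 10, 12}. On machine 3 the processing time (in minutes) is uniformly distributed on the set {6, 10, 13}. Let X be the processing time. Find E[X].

373/45

E[X | machine 1] = (3+5+6+10+13)/5 = 37/5.
E[X | machine 2] = (3+5+9+10+12)/5 = 39/5.
E[X | machine 3] = (6+10+13)/3 = 29/3.
By the law of total expectation,
E[X] = (1/3)·(37/5) + (1/3)·(39/5) + (1/3)·(29/3) = 373/45.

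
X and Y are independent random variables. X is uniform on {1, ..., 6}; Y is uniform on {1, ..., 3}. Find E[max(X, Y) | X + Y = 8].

Outcomes with X + Y = 8: (5,3), (6,2), each with probability 1/18.
E[max(X, Y) | X + Y = 8] = (5 + 6) / 2 = 11/2.

11/2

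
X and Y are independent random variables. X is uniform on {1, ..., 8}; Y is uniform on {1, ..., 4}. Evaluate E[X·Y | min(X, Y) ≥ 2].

15

P(min(X, Y) ≥ 2) = 21/32.
Summing XY·P(x,y) over outcomes with min(X, Y) ≥ 2 gives 315/32.
E[X·Y | min(X, Y) ≥ 2] = (315/32) / (21/32) = 15.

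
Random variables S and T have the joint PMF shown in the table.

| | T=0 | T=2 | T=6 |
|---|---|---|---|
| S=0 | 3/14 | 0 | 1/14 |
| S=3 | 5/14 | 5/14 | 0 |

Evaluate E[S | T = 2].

3

P(T = 2) = 5/14.
Summing S·P(S=x,T=y) over the conditioning event gives 15/14.
E[S | T = 2] = (15/14) / (5/14) = 3.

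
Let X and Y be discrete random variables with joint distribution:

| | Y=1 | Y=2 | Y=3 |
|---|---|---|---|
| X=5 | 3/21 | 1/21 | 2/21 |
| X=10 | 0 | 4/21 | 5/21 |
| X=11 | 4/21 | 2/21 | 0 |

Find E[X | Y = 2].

67/7

P(Y = 2) = 1/3.
Σ X·P over the event = 5·(1/21) + 10·(4/21) + 11·(2/21) = 67/21.
E[X | Y = 2] = (67/21) / (1/3) = 67/7.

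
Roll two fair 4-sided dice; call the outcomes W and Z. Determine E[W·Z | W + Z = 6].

25/3

P(W + Z = 6) = 3/16.
Summing WZ·P(x,y) over outcomes with W + Z = 6 gives 25/16.
E[W·Z | W + Z = 6] = (25/16) / (3/16) = 25/3.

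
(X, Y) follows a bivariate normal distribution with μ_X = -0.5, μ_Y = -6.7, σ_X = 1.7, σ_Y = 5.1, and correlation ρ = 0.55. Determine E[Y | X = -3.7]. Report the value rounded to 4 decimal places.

E[Y | X=x] = μ_Y + ρ(σ_Y/σ_X)(x − μ_X) for jointly normal variables.
E[Y | X=-3.7] = -6.7 + (0.55)·(5.1/1.7)·(-3.7 − (-0.5)) = -6.7 + (1.65)·(-3.2) = -11.9800.

-11.9800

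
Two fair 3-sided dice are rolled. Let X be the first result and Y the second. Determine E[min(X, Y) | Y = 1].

1

P(Y = 1) = 1/3.
Summing min(X,Y)·P(x,y) over outcomes with Y = 1 gives 1/3.
E[min(X, Y) | Y = 1] = (1/3) / (1/3) = 1.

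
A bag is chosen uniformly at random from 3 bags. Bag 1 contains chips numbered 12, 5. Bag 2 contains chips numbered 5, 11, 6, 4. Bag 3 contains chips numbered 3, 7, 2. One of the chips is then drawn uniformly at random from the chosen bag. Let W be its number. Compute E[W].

19/3

E[W | bag 1] = (12+5)/2 = 17/2.
E[W | bag 2] = (5+11+6+4)/4 = 13/2.
E[W | bag 3] = (3+7+2)/3 = 4.
By the law of total expectation,
E[W] = (1/3)·(17/2) + (1/3)·(13/2) + (1/3)·(4) = 19/3.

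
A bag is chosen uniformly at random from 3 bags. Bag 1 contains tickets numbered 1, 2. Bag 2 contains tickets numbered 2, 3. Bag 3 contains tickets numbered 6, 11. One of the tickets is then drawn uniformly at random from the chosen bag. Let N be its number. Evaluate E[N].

E[N | bag 1] = (1+2)/2 = 3/2.
E[N | bag 2] = (2+3)/2 = 5/2.
E[N | bag 3] = (6+11)/2 = 17/2.
By the law of total expectation,
E[N] = (1/3)·(3/2) + (1/3)·(5/2) + (1/3)·(17/2) = 25/6.

25/6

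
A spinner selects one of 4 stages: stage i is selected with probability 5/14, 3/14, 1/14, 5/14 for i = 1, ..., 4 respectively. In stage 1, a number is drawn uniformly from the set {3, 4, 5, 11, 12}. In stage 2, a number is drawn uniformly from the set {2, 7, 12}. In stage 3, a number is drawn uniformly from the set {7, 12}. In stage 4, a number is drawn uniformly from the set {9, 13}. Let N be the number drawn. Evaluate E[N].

E[N | stage 1] = (3+4+5+11+12)/5 = 7.
E[N | stage 2] = (2+7+12)/3 = 7.
E[N | stage 3] = (7+12)/2 = 19/2.
E[N | stage 4] = (9+13)/2 = 11.
E[N] = (5/14)·(7) + (3/14)·(7) + (1/14)·(19/2) + (5/14)·(11) = 241/28.

241/28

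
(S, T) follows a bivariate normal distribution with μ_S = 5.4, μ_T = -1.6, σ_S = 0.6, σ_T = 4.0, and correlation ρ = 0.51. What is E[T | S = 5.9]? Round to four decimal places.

0.1000

E[T | S=x] = μ_T + ρ(σ_T/σ_S)(x − μ_S) for jointly normal variables.
E[T | S=5.9] = -1.6 + (0.51)·(4.0/0.6)·(5.9 − (5.4)) = -1.6 + (3.4)·(0.5) = 0.1000.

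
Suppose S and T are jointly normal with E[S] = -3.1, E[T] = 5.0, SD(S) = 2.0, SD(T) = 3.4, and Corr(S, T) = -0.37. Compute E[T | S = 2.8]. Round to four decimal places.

The regression of T on S has slope ρ·σ_T/σ_S and passes through (μ_S, μ_T).
E[T | S=2.8] = 5.0 + (-0.37)·(3.4/2.0)·(2.8 − (-3.1)) = 5.0 + (-0.629)·(5.9) = 1.2889.

1.2889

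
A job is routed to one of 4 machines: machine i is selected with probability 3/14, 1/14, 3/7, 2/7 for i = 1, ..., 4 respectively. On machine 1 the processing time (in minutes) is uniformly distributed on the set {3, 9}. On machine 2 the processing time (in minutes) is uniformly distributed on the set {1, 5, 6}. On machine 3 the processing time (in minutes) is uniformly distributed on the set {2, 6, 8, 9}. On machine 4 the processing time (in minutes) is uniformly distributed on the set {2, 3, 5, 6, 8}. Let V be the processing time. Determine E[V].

E[V | machine 1] = (3+9)/2 = 6.
E[V | machine 2] = (1+5+6)/3 = 4.
E[V | machine 3] = (2+6+8+9)/4 = 25/4.
E[V | machine 4] = (2+3+5+6+8)/5 = 24/5.
E[V] = (3/14)·(6) + (1/14)·(4) + (3/7)·(25/4) + (2/7)·(24/5) = 787/140.

787/140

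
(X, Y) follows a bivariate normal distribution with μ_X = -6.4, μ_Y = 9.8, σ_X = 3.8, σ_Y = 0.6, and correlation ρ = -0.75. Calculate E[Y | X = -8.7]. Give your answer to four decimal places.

10.0724

For a bivariate normal, E[Y | X=x] = μ_Y + ρ·(σ_Y/σ_X)·(x − μ_X).
E[Y | X=-8.7] = 9.8 + (-0.75)·(0.6/3.8)·(-8.7 − (-6.4)) = 9.8 + (-0.11842)·(-2.3) = 10.0724.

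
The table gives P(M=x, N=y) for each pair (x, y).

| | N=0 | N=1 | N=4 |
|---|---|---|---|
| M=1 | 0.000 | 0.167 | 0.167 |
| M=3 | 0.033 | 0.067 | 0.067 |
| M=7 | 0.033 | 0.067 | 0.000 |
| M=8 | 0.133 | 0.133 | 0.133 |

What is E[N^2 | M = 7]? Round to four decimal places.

0.6700

P(M = 7) = 0.100.
Σ N^2·P over the event = 0·(0.033) + 1·(0.067) = 0.067.
E[N^2 | M = 7] = (0.067) / (0.100) = 0.6700.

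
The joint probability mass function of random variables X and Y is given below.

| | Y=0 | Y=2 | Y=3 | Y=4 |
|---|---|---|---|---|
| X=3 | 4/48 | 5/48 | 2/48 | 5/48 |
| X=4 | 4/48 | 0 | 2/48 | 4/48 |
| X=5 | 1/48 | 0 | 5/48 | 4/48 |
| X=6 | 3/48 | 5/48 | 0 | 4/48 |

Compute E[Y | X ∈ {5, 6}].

57/22

P(X ∈ {5, 6}) = 11/24.
Summing Y·P(X=x,Y=y) over the conditioning event gives 19/16.
E[Y | X ∈ {5, 6}] = (19/16) / (11/24) = 57/22.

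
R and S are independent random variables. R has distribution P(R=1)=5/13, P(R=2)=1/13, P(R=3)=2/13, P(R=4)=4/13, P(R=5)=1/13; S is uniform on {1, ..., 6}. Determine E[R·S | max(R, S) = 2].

16/7

P(max(R, S) = 2) = 7/78.
Summing RS·P(x,y) over outcomes with max(R, S) = 2 gives 8/39.
E[R·S | max(R, S) = 2] = (8/39) / (7/78) = 16/7.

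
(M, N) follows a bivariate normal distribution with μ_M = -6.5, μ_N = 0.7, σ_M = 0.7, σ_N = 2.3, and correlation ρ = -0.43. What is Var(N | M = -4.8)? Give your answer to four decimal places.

4.3119

The conditional variance in a bivariate normal is σ_N²(1 − ρ²), independent of x.
Var(N | M=-4.8) = (2.3)²·(1 − (-0.43)²) = 5.29·0.8151 = 4.3119.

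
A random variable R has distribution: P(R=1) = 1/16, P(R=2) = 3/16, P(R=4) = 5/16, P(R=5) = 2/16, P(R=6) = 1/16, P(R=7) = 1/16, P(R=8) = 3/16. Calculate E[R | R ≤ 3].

7/4

P(R ≤ 3) = 1/4.
Σ over the event: 1·1/16 + 2·3/16 = 7/16.
E[R | R ≤ 3] = (7/16) / (1/4) = 7/4.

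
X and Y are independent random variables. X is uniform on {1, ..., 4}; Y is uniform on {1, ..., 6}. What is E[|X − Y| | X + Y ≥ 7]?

Outcomes with X + Y ≥ 7: (1,6), (2,5), (2,6), (3,4), (3,5), (3,6), (4,3), (4,4), (4,5), (4,6), each with probability 1/24.
E[|X − Y| | X + Y ≥ 7] = (5 + 3 + 4 + 1 + 2 + 3 + 1 + 0 + 1 + 2) / 10 = 11/5.

11/5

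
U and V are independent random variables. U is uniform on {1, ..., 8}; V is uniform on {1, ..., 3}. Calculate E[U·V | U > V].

191/18

P(U > V) = 3/4.
Summing UV·P(x,y) over outcomes with U > V gives 191/24.
E[U·V | U > V] = (191/24) / (3/4) = 191/18.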